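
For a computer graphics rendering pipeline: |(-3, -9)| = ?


|u| = sqrt((-3)^2 + (-9)^2) = sqrt(90) = 9.4868

9.4868


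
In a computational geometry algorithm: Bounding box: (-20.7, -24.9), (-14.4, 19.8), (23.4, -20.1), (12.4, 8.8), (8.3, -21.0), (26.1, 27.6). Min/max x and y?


x range: [-20.7, 26.1]
y range: [-24.9, 27.6]
Bounding box: (-20.7,-24.9) to (26.1,27.6)

(-20.7,-24.9) to (26.1,27.6)


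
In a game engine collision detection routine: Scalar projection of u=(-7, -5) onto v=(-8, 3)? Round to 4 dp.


u.v = 41, |v| = sqrt(73) = 8.544
Scalar projection = u.v / |v| = 41 / sqrt(73) = 4.7987

4.7987


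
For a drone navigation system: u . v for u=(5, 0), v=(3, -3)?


u . v = u_x*v_x + u_y*v_y = 5*3 + 0*(-3)
= 15 + 0 = 15

15


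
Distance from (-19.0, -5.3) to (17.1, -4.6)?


dx=36.1, dy=0.7
d^2 = 36.1^2 + 0.7^2 = 1303.7
d = sqrt(1303.7) = 36.1068

36.1068


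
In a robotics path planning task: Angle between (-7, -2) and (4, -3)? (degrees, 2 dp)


u.v = -22, |u| = sqrt(53) = 7.2801, |v| = sqrt(25) = 5
cos(theta) = u.v/(|u||v|) = -22/sqrt(1325) = -0.604386
theta = acos(-0.604386) = 127.18 degrees

127.18 degrees


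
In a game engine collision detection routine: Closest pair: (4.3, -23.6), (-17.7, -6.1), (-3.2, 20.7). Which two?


d(P0,P1) = 28.1114, d(P0,P2) = 44.9304, d(P1,P2) = 30.4711
Closest: P0 and P1

Closest pair: (4.3, -23.6) and (-17.7, -6.1), distance = 28.1114


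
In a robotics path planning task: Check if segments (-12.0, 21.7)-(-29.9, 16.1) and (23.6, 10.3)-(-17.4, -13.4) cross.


Cross products: d1=-1311.12, d2=-1505.75, d3=403.42, d4=598.05
d1*d2 < 0 and d3*d4 < 0? no

No, they don't intersect


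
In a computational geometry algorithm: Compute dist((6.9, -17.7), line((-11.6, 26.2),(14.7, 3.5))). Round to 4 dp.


|cross product| = 734.62
|line direction| = sqrt(1206.98) = 34.7416
Distance = 734.62/sqrt(1206.98) = 21.1452

21.1452


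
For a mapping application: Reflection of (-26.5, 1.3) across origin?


Reflection over origin: (x,y) -> (-x,-y)
(-26.5, 1.3) -> (26.5, -1.3)

(26.5, -1.3)


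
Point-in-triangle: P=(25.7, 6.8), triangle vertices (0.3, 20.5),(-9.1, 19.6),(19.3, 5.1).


Cross products: AB x AP = 151.64, BC x BP = 141.08, CA x CP = -130.86
All same sign? no

No, outside


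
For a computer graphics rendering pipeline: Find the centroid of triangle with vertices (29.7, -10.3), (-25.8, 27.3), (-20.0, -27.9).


Centroid = ((x_A+x_B+x_C)/3, (y_A+y_B+y_C)/3)
= ((29.7+(-25.8)+(-20))/3, ((-10.3)+27.3+(-27.9))/3)
= (-5.3667, -3.6333)

(-5.3667, -3.6333)


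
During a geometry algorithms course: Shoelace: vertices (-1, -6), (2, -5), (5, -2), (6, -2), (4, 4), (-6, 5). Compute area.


Shoelace sum: ((-1)*(-5) - 2*(-6)) + (2*(-2) - 5*(-5)) + (5*(-2) - 6*(-2)) + (6*4 - 4*(-2)) + (4*5 - (-6)*4) + ((-6)*(-6) - (-1)*5)
= 157
Area = |157|/2 = 78.5

78.5


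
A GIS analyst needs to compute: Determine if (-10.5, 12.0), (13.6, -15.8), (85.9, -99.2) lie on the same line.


Cross product: (13.6-(-10.5))*((-99.2)-12) - ((-15.8)-12)*(85.9-(-10.5))
= 0

Yes, collinear


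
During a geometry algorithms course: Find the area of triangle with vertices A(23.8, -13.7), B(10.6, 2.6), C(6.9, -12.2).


Area = |x_A(y_B-y_C) + x_B(y_C-y_A) + x_C(y_A-y_B)|/2
= |352.24 + 15.9 + (-112.47)|/2
= 255.67/2 = 127.835

127.835


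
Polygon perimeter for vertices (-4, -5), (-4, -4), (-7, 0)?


Sides: (-4, -5)->(-4, -4): sqrt(1) = 1, (-4, -4)->(-7, 0): sqrt(25) = 5, (-7, 0)->(-4, -5): sqrt(34) = 5.830952
Sum = 11.830952
Perimeter = 11.831

11.831


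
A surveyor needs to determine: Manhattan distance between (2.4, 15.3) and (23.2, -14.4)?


|2.4-23.2| + |15.3-(-14.4)| = 20.8 + 29.7 = 50.5

50.5


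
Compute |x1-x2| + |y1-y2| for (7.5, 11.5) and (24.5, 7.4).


|7.5-24.5| + |11.5-7.4| = 17 + 4.1 = 21.1

21.1


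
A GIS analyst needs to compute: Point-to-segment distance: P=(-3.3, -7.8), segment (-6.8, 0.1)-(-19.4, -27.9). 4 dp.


Project P onto AB: t = 0.1879 (clamped to [0,1])
Closest point on segment: (-9.1669, -5.1599)
Distance: 6.4336

6.4336


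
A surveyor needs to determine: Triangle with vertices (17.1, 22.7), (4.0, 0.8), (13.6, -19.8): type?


Side lengths squared: AB^2=651.22, BC^2=516.52, CA^2=1818.5
Sorted: [516.52, 651.22, 1818.5]
By sides: Scalene, By angles: Obtuse

Scalene, Obtuse


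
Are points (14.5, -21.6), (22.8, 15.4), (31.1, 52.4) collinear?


Cross product: (22.8-14.5)*(52.4-(-21.6)) - (15.4-(-21.6))*(31.1-14.5)
= 0

Yes, collinear


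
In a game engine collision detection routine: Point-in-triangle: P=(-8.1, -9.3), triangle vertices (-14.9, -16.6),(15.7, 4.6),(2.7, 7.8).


Cross products: AB x AP = 79.22, BC x BP = 256.86, CA x CP = 37.44
All same sign? yes

Yes, inside


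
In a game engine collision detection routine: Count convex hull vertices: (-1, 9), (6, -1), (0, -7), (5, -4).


Convex hull vertices (CCW): (-1, 9), (0, -7), (5, -4), (6, -1)
Count = 4

4


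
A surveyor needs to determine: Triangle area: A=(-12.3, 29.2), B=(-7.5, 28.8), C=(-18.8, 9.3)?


Area = |x_A(y_B-y_C) + x_B(y_C-y_A) + x_C(y_A-y_B)|/2
= |(-239.85) + 149.25 + (-7.52)|/2
= 98.12/2 = 49.06

49.06


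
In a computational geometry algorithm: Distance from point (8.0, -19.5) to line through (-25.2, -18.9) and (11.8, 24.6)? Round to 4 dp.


|cross product| = 1466.4
|line direction| = sqrt(3261.25) = 57.1074
Distance = 1466.4/sqrt(3261.25) = 25.678

25.678


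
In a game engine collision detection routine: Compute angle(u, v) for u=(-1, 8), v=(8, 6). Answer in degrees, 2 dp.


u.v = 40, |u| = sqrt(65) = 8.0623, |v| = sqrt(100) = 10
cos(theta) = u.v/(|u||v|) = 40/sqrt(6500) = 0.496139
theta = acos(0.496139) = 60.26 degrees

60.26 degrees


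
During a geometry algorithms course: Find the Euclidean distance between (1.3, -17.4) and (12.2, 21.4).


dx=10.9, dy=38.8
d^2 = 10.9^2 + 38.8^2 = 1624.25
d = sqrt(1624.25) = 40.302

40.302


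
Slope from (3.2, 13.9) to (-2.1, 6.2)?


slope = (y2-y1)/(x2-x1) = (6.2-13.9)/((-2.1)-3.2) = (-7.7)/(-5.3) = 1.4528

1.4528


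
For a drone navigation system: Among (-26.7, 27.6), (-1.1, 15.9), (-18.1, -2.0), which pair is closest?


d(P0,P1) = 28.1469, d(P0,P2) = 30.824, d(P1,P2) = 24.6862
Closest: P1 and P2

Closest pair: (-1.1, 15.9) and (-18.1, -2.0), distance = 24.6862


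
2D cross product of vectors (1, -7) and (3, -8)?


u x v = u_x*v_y - u_y*v_x = 1*(-8) - (-7)*3
= (-8) - (-21) = 13

13


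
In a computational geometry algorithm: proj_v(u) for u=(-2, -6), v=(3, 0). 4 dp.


u.v = -6, |v| = sqrt(9) = 3
Scalar projection = u.v / |v| = -6 / sqrt(9) = -2

-2


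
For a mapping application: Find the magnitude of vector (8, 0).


|u| = sqrt(8^2 + 0^2) = sqrt(64) = 8

8


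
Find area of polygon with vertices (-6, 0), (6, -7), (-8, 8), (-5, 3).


Shoelace sum: ((-6)*(-7) - 6*0) + (6*8 - (-8)*(-7)) + ((-8)*3 - (-5)*8) + ((-5)*0 - (-6)*3)
= 68
Area = |68|/2 = 34

34


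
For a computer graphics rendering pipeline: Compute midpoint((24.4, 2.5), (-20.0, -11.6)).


M = ((24.4+(-20))/2, (2.5+(-11.6))/2)
= (2.2, -4.55)

(2.2, -4.55)


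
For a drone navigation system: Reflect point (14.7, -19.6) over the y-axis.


Reflection over y-axis: (x,y) -> (-x,y)
(14.7, -19.6) -> (-14.7, -19.6)

(-14.7, -19.6)


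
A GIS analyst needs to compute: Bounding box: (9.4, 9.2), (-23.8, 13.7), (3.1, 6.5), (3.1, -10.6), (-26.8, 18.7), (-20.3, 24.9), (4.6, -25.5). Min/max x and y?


x range: [-26.8, 9.4]
y range: [-25.5, 24.9]
Bounding box: (-26.8,-25.5) to (9.4,24.9)

(-26.8,-25.5) to (9.4,24.9)


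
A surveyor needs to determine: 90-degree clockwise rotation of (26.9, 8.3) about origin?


90° CW: (x,y) -> (y, -x)
(26.9,8.3) -> (8.3, -26.9)

(8.3, -26.9)


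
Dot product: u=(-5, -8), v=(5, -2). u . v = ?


u . v = u_x*v_x + u_y*v_y = (-5)*5 + (-8)*(-2)
= (-25) + 16 = -9

-9


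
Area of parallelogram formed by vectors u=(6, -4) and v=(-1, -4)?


|u x v| = |6*(-4) - (-4)*(-1)|
= |(-24) - 4| = 28

28


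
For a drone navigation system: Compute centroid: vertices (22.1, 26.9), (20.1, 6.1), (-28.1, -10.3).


Centroid = ((x_A+x_B+x_C)/3, (y_A+y_B+y_C)/3)
= ((22.1+20.1+(-28.1))/3, (26.9+6.1+(-10.3))/3)
= (4.7, 7.5667)

(4.7, 7.5667)


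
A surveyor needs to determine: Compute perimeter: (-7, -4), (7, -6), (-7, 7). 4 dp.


Sides: (-7, -4)->(7, -6): sqrt(200) = 14.142136, (7, -6)->(-7, 7): sqrt(365) = 19.104973, (-7, 7)->(-7, -4): sqrt(121) = 11
Sum = 44.247109
Perimeter = 44.2471

44.2471


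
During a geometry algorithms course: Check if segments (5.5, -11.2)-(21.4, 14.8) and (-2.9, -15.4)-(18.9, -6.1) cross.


Cross products: d1=13.44, d2=432.37, d3=151.62, d4=-267.31
d1*d2 < 0 and d3*d4 < 0? no

No, they don't intersect


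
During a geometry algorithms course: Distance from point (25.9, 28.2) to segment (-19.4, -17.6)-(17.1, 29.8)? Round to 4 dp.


Project P onto AB: t = 1 (clamped to [0,1])
Closest point on segment: (17.1, 29.8)
Distance: 8.9443

8.9443


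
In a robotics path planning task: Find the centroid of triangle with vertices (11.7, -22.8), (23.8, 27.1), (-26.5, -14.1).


Centroid = ((x_A+x_B+x_C)/3, (y_A+y_B+y_C)/3)
= ((11.7+23.8+(-26.5))/3, ((-22.8)+27.1+(-14.1))/3)
= (3, -3.2667)

(3, -3.2667)


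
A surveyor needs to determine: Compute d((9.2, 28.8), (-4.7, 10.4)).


dx=-13.9, dy=-18.4
d^2 = (-13.9)^2 + (-18.4)^2 = 531.77
d = sqrt(531.77) = 23.0601

23.0601


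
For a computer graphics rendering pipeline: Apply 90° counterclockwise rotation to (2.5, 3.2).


90° CCW: (x,y) -> (-y, x)
(2.5,3.2) -> (-3.2, 2.5)

(-3.2, 2.5)


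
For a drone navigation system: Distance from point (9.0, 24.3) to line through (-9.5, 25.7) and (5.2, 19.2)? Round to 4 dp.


|cross product| = 99.67
|line direction| = sqrt(258.34) = 16.073
Distance = 99.67/sqrt(258.34) = 6.2011

6.2011


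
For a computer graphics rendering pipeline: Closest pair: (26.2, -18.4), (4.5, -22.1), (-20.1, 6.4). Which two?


d(P0,P1) = 22.0132, d(P0,P2) = 52.5236, d(P1,P2) = 37.6485
Closest: P0 and P1

Closest pair: (26.2, -18.4) and (4.5, -22.1), distance = 22.0132


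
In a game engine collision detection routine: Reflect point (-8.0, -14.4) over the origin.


Reflection over origin: (x,y) -> (-x,-y)
(-8, -14.4) -> (8, 14.4)

(8, 14.4)


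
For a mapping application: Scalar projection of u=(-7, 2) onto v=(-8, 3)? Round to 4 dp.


u.v = 62, |v| = sqrt(73) = 8.544
Scalar projection = u.v / |v| = 62 / sqrt(73) = 7.2566

7.2566


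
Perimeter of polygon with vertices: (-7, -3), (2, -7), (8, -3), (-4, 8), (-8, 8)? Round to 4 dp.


Sides: (-7, -3)->(2, -7): sqrt(97) = 9.848858, (2, -7)->(8, -3): sqrt(52) = 7.211103, (8, -3)->(-4, 8): sqrt(265) = 16.278821, (-4, 8)->(-8, 8): sqrt(16) = 4, (-8, 8)->(-7, -3): sqrt(122) = 11.045361
Sum = 48.384143
Perimeter = 48.3841

48.3841


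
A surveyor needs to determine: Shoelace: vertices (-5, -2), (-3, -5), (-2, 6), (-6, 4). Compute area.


Shoelace sum: ((-5)*(-5) - (-3)*(-2)) + ((-3)*6 - (-2)*(-5)) + ((-2)*4 - (-6)*6) + ((-6)*(-2) - (-5)*4)
= 51
Area = |51|/2 = 25.5

25.5


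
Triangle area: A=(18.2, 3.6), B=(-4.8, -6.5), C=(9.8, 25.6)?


Area = |x_A(y_B-y_C) + x_B(y_C-y_A) + x_C(y_A-y_B)|/2
= |(-584.22) + (-105.6) + 98.98|/2
= 590.84/2 = 295.42

295.42


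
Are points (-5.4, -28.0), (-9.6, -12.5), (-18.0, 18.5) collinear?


Cross product: ((-9.6)-(-5.4))*(18.5-(-28)) - ((-12.5)-(-28))*((-18)-(-5.4))
= 0

Yes, collinear


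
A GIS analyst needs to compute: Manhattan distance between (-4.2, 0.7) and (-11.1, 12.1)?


|(-4.2)-(-11.1)| + |0.7-12.1| = 6.9 + 11.4 = 18.3

18.3


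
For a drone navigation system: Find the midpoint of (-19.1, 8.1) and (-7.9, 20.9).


M = (((-19.1)+(-7.9))/2, (8.1+20.9)/2)
= (-13.5, 14.5)

(-13.5, 14.5)


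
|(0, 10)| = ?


|u| = sqrt(0^2 + 10^2) = sqrt(100) = 10

10


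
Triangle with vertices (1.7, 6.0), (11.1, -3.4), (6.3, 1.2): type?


Side lengths squared: AB^2=176.72, BC^2=44.2, CA^2=44.2
Sorted: [44.2, 44.2, 176.72]
By sides: Isosceles, By angles: Obtuse

Isosceles, Obtuse


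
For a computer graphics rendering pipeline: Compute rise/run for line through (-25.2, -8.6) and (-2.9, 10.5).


slope = (y2-y1)/(x2-x1) = (10.5-(-8.6))/((-2.9)-(-25.2)) = 19.1/22.3 = 0.8565

0.8565


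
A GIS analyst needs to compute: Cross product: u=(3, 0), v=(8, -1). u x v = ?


u x v = u_x*v_y - u_y*v_x = 3*(-1) - 0*8
= (-3) - 0 = -3

-3


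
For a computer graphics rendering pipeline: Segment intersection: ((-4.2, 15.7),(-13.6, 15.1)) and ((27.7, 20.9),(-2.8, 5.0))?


Cross products: d1=-348.61, d2=-479.77, d3=-29.74, d4=101.42
d1*d2 < 0 and d3*d4 < 0? no

No, they don't intersect


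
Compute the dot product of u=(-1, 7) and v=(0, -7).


u . v = u_x*v_x + u_y*v_y = (-1)*0 + 7*(-7)
= 0 + (-49) = -49

-49


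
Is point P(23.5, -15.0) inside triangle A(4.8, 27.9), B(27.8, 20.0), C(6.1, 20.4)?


Cross products: AB x AP = -838.97, BC x BP = 761.22, CA x CP = -84.48
All same sign? no

No, outside


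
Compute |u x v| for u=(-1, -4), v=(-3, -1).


|u x v| = |(-1)*(-1) - (-4)*(-3)|
= |1 - 12| = 11

11


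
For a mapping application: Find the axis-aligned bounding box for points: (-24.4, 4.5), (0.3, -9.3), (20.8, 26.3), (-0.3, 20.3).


x range: [-24.4, 20.8]
y range: [-9.3, 26.3]
Bounding box: (-24.4,-9.3) to (20.8,26.3)

(-24.4,-9.3) to (20.8,26.3)


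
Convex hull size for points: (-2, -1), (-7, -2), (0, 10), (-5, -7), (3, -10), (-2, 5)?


Convex hull vertices (CCW): (-7, -2), (-5, -7), (3, -10), (0, 10)
Count = 4

4


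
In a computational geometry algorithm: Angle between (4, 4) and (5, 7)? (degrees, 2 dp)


u.v = 48, |u| = sqrt(32) = 5.6569, |v| = sqrt(74) = 8.6023
cos(theta) = u.v/(|u||v|) = 48/sqrt(2368) = 0.986394
theta = acos(0.986394) = 9.46 degrees

9.46 degrees


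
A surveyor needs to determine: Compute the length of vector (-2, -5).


|u| = sqrt((-2)^2 + (-5)^2) = sqrt(29) = 5.3852

5.3852


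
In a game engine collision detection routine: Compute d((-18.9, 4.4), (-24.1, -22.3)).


dx=-5.2, dy=-26.7
d^2 = (-5.2)^2 + (-26.7)^2 = 739.93
d = sqrt(739.93) = 27.2017

27.2017


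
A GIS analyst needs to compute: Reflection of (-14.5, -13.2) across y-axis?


Reflection over y-axis: (x,y) -> (-x,y)
(-14.5, -13.2) -> (14.5, -13.2)

(14.5, -13.2)


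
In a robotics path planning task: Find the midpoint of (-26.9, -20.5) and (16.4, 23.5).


M = (((-26.9)+16.4)/2, ((-20.5)+23.5)/2)
= (-5.25, 1.5)

(-5.25, 1.5)


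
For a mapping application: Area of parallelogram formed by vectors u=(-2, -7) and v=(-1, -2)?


|u x v| = |(-2)*(-2) - (-7)*(-1)|
= |4 - 7| = 3

3


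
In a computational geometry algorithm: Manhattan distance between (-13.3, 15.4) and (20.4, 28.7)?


|(-13.3)-20.4| + |15.4-28.7| = 33.7 + 13.3 = 47

47


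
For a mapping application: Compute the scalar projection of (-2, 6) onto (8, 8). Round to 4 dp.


u.v = 32, |v| = sqrt(128) = 11.3137
Scalar projection = u.v / |v| = 32 / sqrt(128) = 2.8284

2.8284


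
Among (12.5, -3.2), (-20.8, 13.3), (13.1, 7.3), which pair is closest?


d(P0,P1) = 37.1637, d(P0,P2) = 10.5171, d(P1,P2) = 34.4269
Closest: P0 and P2

Closest pair: (12.5, -3.2) and (13.1, 7.3), distance = 10.5171


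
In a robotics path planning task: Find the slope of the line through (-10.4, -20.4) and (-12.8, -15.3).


slope = (y2-y1)/(x2-x1) = ((-15.3)-(-20.4))/((-12.8)-(-10.4)) = 5.1/(-2.4) = -2.125

-2.125


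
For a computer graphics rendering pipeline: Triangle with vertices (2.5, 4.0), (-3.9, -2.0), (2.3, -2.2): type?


Side lengths squared: AB^2=76.96, BC^2=38.48, CA^2=38.48
Sorted: [38.48, 38.48, 76.96]
By sides: Isosceles, By angles: Right

Isosceles, Right


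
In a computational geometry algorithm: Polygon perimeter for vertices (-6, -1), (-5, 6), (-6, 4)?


Sides: (-6, -1)->(-5, 6): sqrt(50) = 7.071068, (-5, 6)->(-6, 4): sqrt(5) = 2.236068, (-6, 4)->(-6, -1): sqrt(25) = 5
Sum = 14.307136
Perimeter = 14.3071

14.3071


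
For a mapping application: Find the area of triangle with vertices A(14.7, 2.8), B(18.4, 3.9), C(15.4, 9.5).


Area = |x_A(y_B-y_C) + x_B(y_C-y_A) + x_C(y_A-y_B)|/2
= |(-82.32) + 123.28 + (-16.94)|/2
= 24.02/2 = 12.01

12.01


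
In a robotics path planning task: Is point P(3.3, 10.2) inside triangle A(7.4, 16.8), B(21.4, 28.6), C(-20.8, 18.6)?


Cross products: AB x AP = -44.02, BC x BP = 595.48, CA x CP = -193.5
All same sign? no

No, outside


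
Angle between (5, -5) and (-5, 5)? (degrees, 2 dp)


u.v = -50, |u| = sqrt(50) = 7.0711, |v| = sqrt(50) = 7.0711
cos(theta) = u.v/(|u||v|) = -50/sqrt(2500) = -1
theta = acos(-1) = 180 degrees

180 degrees


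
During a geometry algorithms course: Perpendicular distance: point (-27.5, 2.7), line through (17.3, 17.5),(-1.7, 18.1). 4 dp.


|cross product| = 308.08
|line direction| = sqrt(361.36) = 19.0095
Distance = 308.08/sqrt(361.36) = 16.2067

16.2067


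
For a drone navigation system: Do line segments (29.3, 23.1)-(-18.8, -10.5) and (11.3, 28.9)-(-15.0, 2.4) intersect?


Cross products: d1=629.54, d2=238.57, d3=-883.78, d4=-492.81
d1*d2 < 0 and d3*d4 < 0? no

No, they don't intersect


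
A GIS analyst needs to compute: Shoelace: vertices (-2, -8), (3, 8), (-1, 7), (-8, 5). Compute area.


Shoelace sum: ((-2)*8 - 3*(-8)) + (3*7 - (-1)*8) + ((-1)*5 - (-8)*7) + ((-8)*(-8) - (-2)*5)
= 162
Area = |162|/2 = 81

81


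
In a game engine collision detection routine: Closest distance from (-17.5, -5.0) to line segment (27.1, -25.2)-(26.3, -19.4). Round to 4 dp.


Project P onto AB: t = 1 (clamped to [0,1])
Closest point on segment: (26.3, -19.4)
Distance: 46.1064

46.1064


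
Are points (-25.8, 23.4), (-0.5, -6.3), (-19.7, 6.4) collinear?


Cross product: ((-0.5)-(-25.8))*(6.4-23.4) - ((-6.3)-23.4)*((-19.7)-(-25.8))
= -248.93

No, not collinear


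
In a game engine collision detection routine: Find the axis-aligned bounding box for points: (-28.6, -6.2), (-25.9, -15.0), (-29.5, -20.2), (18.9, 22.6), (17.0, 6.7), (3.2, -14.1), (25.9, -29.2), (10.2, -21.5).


x range: [-29.5, 25.9]
y range: [-29.2, 22.6]
Bounding box: (-29.5,-29.2) to (25.9,22.6)

(-29.5,-29.2) to (25.9,22.6)


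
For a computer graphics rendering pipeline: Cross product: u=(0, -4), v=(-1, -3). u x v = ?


u x v = u_x*v_y - u_y*v_x = 0*(-3) - (-4)*(-1)
= 0 - 4 = -4

-4


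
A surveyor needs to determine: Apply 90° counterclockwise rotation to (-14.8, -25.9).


90° CCW: (x,y) -> (-y, x)
(-14.8,-25.9) -> (25.9, -14.8)

(25.9, -14.8)


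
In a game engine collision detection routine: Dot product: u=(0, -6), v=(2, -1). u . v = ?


u . v = u_x*v_x + u_y*v_y = 0*2 + (-6)*(-1)
= 0 + 6 = 6

6


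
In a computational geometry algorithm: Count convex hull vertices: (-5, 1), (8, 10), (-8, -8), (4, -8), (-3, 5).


Convex hull vertices (CCW): (-8, -8), (4, -8), (8, 10), (-3, 5), (-5, 1)
Count = 5

5


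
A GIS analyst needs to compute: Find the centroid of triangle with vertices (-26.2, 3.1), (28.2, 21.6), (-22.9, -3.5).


Centroid = ((x_A+x_B+x_C)/3, (y_A+y_B+y_C)/3)
= (((-26.2)+28.2+(-22.9))/3, (3.1+21.6+(-3.5))/3)
= (-6.9667, 7.0667)

(-6.9667, 7.0667)


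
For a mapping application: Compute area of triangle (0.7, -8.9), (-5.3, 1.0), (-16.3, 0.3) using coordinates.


Area = |x_A(y_B-y_C) + x_B(y_C-y_A) + x_C(y_A-y_B)|/2
= |0.49 + (-48.76) + 161.37|/2
= 113.1/2 = 56.55

56.55


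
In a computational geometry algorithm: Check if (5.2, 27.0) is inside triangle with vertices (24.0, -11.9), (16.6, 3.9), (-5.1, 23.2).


Cross products: AB x AP = 9.18, BC x BP = -281.25, CA x CP = 472.11
All same sign? no

No, outside


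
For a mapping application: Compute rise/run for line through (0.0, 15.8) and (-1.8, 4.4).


slope = (y2-y1)/(x2-x1) = (4.4-15.8)/((-1.8)-0) = (-11.4)/(-1.8) = 6.3333

6.3333


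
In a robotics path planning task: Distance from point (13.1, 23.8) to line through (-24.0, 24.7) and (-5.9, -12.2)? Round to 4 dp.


|cross product| = 1352.7
|line direction| = sqrt(1689.22) = 41.1001
Distance = 1352.7/sqrt(1689.22) = 32.9123

32.9123


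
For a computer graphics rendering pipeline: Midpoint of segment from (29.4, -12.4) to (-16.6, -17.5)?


M = ((29.4+(-16.6))/2, ((-12.4)+(-17.5))/2)
= (6.4, -14.95)

(6.4, -14.95)


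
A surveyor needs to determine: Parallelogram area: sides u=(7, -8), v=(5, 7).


|u x v| = |7*7 - (-8)*5|
= |49 - (-40)| = 89

89


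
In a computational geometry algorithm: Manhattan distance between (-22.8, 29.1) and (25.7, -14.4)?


|(-22.8)-25.7| + |29.1-(-14.4)| = 48.5 + 43.5 = 92

92


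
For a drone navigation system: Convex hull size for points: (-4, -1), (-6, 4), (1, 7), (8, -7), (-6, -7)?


Convex hull vertices (CCW): (-6, -7), (8, -7), (1, 7), (-6, 4)
Count = 4

4


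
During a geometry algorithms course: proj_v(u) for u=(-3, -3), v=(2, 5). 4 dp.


u.v = -21, |v| = sqrt(29) = 5.3852
Scalar projection = u.v / |v| = -21 / sqrt(29) = -3.8996

-3.8996


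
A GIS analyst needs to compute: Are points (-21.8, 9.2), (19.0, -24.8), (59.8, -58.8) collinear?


Cross product: (19-(-21.8))*((-58.8)-9.2) - ((-24.8)-9.2)*(59.8-(-21.8))
= 0

Yes, collinear


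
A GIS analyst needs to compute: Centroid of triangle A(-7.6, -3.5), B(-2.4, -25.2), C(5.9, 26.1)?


Centroid = ((x_A+x_B+x_C)/3, (y_A+y_B+y_C)/3)
= (((-7.6)+(-2.4)+5.9)/3, ((-3.5)+(-25.2)+26.1)/3)
= (-1.3667, -0.8667)

(-1.3667, -0.8667)


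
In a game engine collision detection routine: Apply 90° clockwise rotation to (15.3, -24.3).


90° CW: (x,y) -> (y, -x)
(15.3,-24.3) -> (-24.3, -15.3)

(-24.3, -15.3)


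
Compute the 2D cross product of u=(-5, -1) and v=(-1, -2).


u x v = u_x*v_y - u_y*v_x = (-5)*(-2) - (-1)*(-1)
= 10 - 1 = 9

9


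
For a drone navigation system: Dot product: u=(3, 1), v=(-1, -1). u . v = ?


u . v = u_x*v_x + u_y*v_y = 3*(-1) + 1*(-1)
= (-3) + (-1) = -4

-4


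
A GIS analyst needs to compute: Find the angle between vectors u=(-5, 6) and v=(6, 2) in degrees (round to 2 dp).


u.v = -18, |u| = sqrt(61) = 7.8102, |v| = sqrt(40) = 6.3246
cos(theta) = u.v/(|u||v|) = -18/sqrt(2440) = -0.364399
theta = acos(-0.364399) = 111.37 degrees

111.37 degrees


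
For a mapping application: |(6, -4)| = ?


|u| = sqrt(6^2 + (-4)^2) = sqrt(52) = 7.2111

7.2111


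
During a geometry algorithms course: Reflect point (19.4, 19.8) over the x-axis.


Reflection over x-axis: (x,y) -> (x,-y)
(19.4, 19.8) -> (19.4, -19.8)

(19.4, -19.8)


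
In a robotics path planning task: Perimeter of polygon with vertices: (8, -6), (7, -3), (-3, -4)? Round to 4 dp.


Sides: (8, -6)->(7, -3): sqrt(10) = 3.162278, (7, -3)->(-3, -4): sqrt(101) = 10.049876, (-3, -4)->(8, -6): sqrt(125) = 11.18034
Sum = 24.392494
Perimeter = 24.3925

24.3925


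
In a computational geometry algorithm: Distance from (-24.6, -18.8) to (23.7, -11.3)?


dx=48.3, dy=7.5
d^2 = 48.3^2 + 7.5^2 = 2389.14
d = sqrt(2389.14) = 48.8788

48.8788


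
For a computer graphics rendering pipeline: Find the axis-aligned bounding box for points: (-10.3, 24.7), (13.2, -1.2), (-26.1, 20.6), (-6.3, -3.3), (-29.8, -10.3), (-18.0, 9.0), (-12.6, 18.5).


x range: [-29.8, 13.2]
y range: [-10.3, 24.7]
Bounding box: (-29.8,-10.3) to (13.2,24.7)

(-29.8,-10.3) to (13.2,24.7)


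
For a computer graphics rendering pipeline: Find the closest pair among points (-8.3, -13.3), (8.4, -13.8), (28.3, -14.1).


d(P0,P1) = 16.7075, d(P0,P2) = 36.6087, d(P1,P2) = 19.9023
Closest: P0 and P1

Closest pair: (-8.3, -13.3) and (8.4, -13.8), distance = 16.7075


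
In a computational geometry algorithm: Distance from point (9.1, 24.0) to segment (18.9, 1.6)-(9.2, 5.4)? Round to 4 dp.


Project P onto AB: t = 1 (clamped to [0,1])
Closest point on segment: (9.2, 5.4)
Distance: 18.6003

18.6003


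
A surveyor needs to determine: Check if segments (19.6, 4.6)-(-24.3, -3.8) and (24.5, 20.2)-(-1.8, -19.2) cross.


Cross products: d1=217.22, d2=-1291.52, d3=-643.68, d4=865.06
d1*d2 < 0 and d3*d4 < 0? yes

Yes, they intersect


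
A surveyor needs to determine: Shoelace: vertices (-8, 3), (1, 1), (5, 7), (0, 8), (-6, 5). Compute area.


Shoelace sum: ((-8)*1 - 1*3) + (1*7 - 5*1) + (5*8 - 0*7) + (0*5 - (-6)*8) + ((-6)*3 - (-8)*5)
= 101
Area = |101|/2 = 50.5

50.5


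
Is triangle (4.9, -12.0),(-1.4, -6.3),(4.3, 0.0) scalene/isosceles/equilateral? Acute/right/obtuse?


Side lengths squared: AB^2=72.18, BC^2=72.18, CA^2=144.36
Sorted: [72.18, 72.18, 144.36]
By sides: Isosceles, By angles: Right

Isosceles, Right


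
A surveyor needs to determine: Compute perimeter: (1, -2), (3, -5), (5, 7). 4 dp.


Sides: (1, -2)->(3, -5): sqrt(13) = 3.605551, (3, -5)->(5, 7): sqrt(148) = 12.165525, (5, 7)->(1, -2): sqrt(97) = 9.848858
Sum = 25.619934
Perimeter = 25.6199

25.6199


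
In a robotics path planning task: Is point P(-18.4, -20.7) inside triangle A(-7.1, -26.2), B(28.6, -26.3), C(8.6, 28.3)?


Cross products: AB x AP = 195.22, BC x BP = 2454.2, CA x CP = -702.2
All same sign? no

No, outside


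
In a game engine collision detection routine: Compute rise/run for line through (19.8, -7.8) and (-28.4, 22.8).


slope = (y2-y1)/(x2-x1) = (22.8-(-7.8))/((-28.4)-19.8) = 30.6/(-48.2) = -0.6349

-0.6349


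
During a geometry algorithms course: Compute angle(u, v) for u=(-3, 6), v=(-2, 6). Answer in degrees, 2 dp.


u.v = 42, |u| = sqrt(45) = 6.7082, |v| = sqrt(40) = 6.3246
cos(theta) = u.v/(|u||v|) = 42/sqrt(1800) = 0.989949
theta = acos(0.989949) = 8.13 degrees

8.13 degrees


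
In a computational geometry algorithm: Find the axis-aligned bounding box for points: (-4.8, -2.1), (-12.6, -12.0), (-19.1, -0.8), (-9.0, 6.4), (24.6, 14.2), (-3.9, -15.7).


x range: [-19.1, 24.6]
y range: [-15.7, 14.2]
Bounding box: (-19.1,-15.7) to (24.6,14.2)

(-19.1,-15.7) to (24.6,14.2)


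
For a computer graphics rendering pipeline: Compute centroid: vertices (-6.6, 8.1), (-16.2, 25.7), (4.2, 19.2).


Centroid = ((x_A+x_B+x_C)/3, (y_A+y_B+y_C)/3)
= (((-6.6)+(-16.2)+4.2)/3, (8.1+25.7+19.2)/3)
= (-6.2, 17.6667)

(-6.2, 17.6667)


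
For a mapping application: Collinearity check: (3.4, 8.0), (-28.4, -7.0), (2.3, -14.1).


Cross product: ((-28.4)-3.4)*((-14.1)-8) - ((-7)-8)*(2.3-3.4)
= 686.28

No, not collinear


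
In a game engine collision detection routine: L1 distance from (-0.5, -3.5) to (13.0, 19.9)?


|(-0.5)-13| + |(-3.5)-19.9| = 13.5 + 23.4 = 36.9

36.9


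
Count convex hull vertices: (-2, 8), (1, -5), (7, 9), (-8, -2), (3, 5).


Convex hull vertices (CCW): (-8, -2), (1, -5), (7, 9), (-2, 8)
Count = 4

4


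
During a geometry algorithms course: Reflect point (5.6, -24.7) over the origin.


Reflection over origin: (x,y) -> (-x,-y)
(5.6, -24.7) -> (-5.6, 24.7)

(-5.6, 24.7)


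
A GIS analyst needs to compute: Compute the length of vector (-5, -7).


|u| = sqrt((-5)^2 + (-7)^2) = sqrt(74) = 8.6023

8.6023


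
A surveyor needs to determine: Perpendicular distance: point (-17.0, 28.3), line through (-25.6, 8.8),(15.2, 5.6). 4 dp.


|cross product| = 823.12
|line direction| = sqrt(1674.88) = 40.9253
Distance = 823.12/sqrt(1674.88) = 20.1127

20.1127


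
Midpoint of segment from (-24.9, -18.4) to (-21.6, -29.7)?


M = (((-24.9)+(-21.6))/2, ((-18.4)+(-29.7))/2)
= (-23.25, -24.05)

(-23.25, -24.05)


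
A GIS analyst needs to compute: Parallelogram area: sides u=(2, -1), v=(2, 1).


|u x v| = |2*1 - (-1)*2|
= |2 - (-2)| = 4

4


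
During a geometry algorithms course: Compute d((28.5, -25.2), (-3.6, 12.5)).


dx=-32.1, dy=37.7
d^2 = (-32.1)^2 + 37.7^2 = 2451.7
d = sqrt(2451.7) = 49.5146

49.5146


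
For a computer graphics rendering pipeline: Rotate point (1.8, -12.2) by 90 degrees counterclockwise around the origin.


90° CCW: (x,y) -> (-y, x)
(1.8,-12.2) -> (12.2, 1.8)

(12.2, 1.8)


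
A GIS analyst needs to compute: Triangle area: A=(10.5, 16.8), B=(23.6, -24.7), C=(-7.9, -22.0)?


Area = |x_A(y_B-y_C) + x_B(y_C-y_A) + x_C(y_A-y_B)|/2
= |(-28.35) + (-915.68) + (-327.85)|/2
= 1271.88/2 = 635.94

635.94


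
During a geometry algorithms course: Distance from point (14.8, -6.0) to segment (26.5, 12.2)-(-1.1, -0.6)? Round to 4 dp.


Project P onto AB: t = 0.6006 (clamped to [0,1])
Closest point on segment: (9.9245, 4.5128)
Distance: 11.5883

11.5883


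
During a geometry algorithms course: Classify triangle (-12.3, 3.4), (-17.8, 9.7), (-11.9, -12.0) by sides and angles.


Side lengths squared: AB^2=69.94, BC^2=505.7, CA^2=237.32
Sorted: [69.94, 237.32, 505.7]
By sides: Scalene, By angles: Obtuse

Scalene, Obtuse


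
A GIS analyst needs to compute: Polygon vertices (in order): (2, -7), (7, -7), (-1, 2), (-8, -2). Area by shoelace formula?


Shoelace sum: (2*(-7) - 7*(-7)) + (7*2 - (-1)*(-7)) + ((-1)*(-2) - (-8)*2) + ((-8)*(-7) - 2*(-2))
= 120
Area = |120|/2 = 60

60


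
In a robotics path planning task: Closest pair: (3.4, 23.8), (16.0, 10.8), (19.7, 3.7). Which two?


d(P0,P1) = 18.1041, d(P0,P2) = 25.8786, d(P1,P2) = 8.0062
Closest: P1 and P2

Closest pair: (16.0, 10.8) and (19.7, 3.7), distance = 8.0062


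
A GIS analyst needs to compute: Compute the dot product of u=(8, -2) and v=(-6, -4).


u . v = u_x*v_x + u_y*v_y = 8*(-6) + (-2)*(-4)
= (-48) + 8 = -40

-40


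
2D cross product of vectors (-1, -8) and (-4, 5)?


u x v = u_x*v_y - u_y*v_x = (-1)*5 - (-8)*(-4)
= (-5) - 32 = -37

-37


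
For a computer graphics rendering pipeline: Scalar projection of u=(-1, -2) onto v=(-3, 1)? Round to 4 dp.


u.v = 1, |v| = sqrt(10) = 3.1623
Scalar projection = u.v / |v| = 1 / sqrt(10) = 0.3162

0.3162


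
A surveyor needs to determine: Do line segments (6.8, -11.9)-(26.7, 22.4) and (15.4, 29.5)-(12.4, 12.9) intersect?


Cross products: d1=-18.56, d2=208.88, d3=528.88, d4=301.44
d1*d2 < 0 and d3*d4 < 0? no

No, they don't intersect


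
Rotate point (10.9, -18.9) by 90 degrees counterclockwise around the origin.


90° CCW: (x,y) -> (-y, x)
(10.9,-18.9) -> (18.9, 10.9)

(18.9, 10.9)


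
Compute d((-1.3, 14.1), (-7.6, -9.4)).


dx=-6.3, dy=-23.5
d^2 = (-6.3)^2 + (-23.5)^2 = 591.94
d = sqrt(591.94) = 24.3298

24.3298


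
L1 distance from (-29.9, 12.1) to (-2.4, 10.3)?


|(-29.9)-(-2.4)| + |12.1-10.3| = 27.5 + 1.8 = 29.3

29.3


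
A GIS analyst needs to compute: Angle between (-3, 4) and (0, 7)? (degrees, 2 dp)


u.v = 28, |u| = sqrt(25) = 5, |v| = sqrt(49) = 7
cos(theta) = u.v/(|u||v|) = 28/sqrt(1225) = 0.8
theta = acos(0.8) = 36.87 degrees

36.87 degrees


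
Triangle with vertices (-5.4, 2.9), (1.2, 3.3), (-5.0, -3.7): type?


Side lengths squared: AB^2=43.72, BC^2=87.44, CA^2=43.72
Sorted: [43.72, 43.72, 87.44]
By sides: Isosceles, By angles: Right

Isosceles, Right


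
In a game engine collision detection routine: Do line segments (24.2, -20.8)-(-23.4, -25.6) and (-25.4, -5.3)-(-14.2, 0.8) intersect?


Cross products: d1=-476.16, d2=-239.56, d3=-975.88, d4=-1212.48
d1*d2 < 0 and d3*d4 < 0? no

No, they don't intersect


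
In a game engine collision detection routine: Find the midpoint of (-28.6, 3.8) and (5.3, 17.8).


M = (((-28.6)+5.3)/2, (3.8+17.8)/2)
= (-11.65, 10.8)

(-11.65, 10.8)


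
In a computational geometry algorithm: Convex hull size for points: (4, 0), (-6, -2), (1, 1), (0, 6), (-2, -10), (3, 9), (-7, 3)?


Convex hull vertices (CCW): (-7, 3), (-6, -2), (-2, -10), (4, 0), (3, 9)
Count = 5

5


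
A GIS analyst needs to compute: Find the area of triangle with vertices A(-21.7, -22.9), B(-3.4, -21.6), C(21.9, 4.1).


Area = |x_A(y_B-y_C) + x_B(y_C-y_A) + x_C(y_A-y_B)|/2
= |557.69 + (-91.8) + (-28.47)|/2
= 437.42/2 = 218.71

218.71


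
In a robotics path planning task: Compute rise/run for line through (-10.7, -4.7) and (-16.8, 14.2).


slope = (y2-y1)/(x2-x1) = (14.2-(-4.7))/((-16.8)-(-10.7)) = 18.9/(-6.1) = -3.0984

-3.0984


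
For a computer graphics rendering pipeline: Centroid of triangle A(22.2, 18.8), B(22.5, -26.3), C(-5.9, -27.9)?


Centroid = ((x_A+x_B+x_C)/3, (y_A+y_B+y_C)/3)
= ((22.2+22.5+(-5.9))/3, (18.8+(-26.3)+(-27.9))/3)
= (12.9333, -11.8)

(12.9333, -11.8)


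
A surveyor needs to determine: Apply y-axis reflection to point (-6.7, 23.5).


Reflection over y-axis: (x,y) -> (-x,y)
(-6.7, 23.5) -> (6.7, 23.5)

(6.7, 23.5)


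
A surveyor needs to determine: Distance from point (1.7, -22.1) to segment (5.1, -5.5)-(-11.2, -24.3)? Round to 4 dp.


Project P onto AB: t = 0.5936 (clamped to [0,1])
Closest point on segment: (-4.5753, -16.6592)
Distance: 8.3055

8.3055


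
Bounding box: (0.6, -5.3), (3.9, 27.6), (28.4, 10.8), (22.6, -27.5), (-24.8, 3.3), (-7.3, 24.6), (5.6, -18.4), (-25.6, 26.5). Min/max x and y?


x range: [-25.6, 28.4]
y range: [-27.5, 27.6]
Bounding box: (-25.6,-27.5) to (28.4,27.6)

(-25.6,-27.5) to (28.4,27.6)


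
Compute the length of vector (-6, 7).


|u| = sqrt((-6)^2 + 7^2) = sqrt(85) = 9.2195

9.2195


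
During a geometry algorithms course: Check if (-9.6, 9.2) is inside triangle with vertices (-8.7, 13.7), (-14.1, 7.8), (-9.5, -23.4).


Cross products: AB x AP = 18.99, BC x BP = 146.84, CA x CP = 29.79
All same sign? yes

Yes, inside


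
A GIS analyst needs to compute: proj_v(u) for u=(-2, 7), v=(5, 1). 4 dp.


u.v = -3, |v| = sqrt(26) = 5.099
Scalar projection = u.v / |v| = -3 / sqrt(26) = -0.5883

-0.5883


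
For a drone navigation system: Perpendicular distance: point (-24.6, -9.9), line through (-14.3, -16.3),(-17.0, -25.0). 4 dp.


|cross product| = 106.89
|line direction| = sqrt(82.98) = 9.1093
Distance = 106.89/sqrt(82.98) = 11.7341

11.7341


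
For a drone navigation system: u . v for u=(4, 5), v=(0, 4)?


u . v = u_x*v_x + u_y*v_y = 4*0 + 5*4
= 0 + 20 = 20

20


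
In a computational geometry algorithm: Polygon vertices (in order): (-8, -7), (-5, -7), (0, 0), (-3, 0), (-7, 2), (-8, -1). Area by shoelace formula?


Shoelace sum: ((-8)*(-7) - (-5)*(-7)) + ((-5)*0 - 0*(-7)) + (0*0 - (-3)*0) + ((-3)*2 - (-7)*0) + ((-7)*(-1) - (-8)*2) + ((-8)*(-7) - (-8)*(-1))
= 86
Area = |86|/2 = 43

43


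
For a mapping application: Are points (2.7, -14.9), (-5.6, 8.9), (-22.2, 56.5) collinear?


Cross product: ((-5.6)-2.7)*(56.5-(-14.9)) - (8.9-(-14.9))*((-22.2)-2.7)
= 0

Yes, collinear


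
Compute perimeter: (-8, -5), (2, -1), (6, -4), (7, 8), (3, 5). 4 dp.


Sides: (-8, -5)->(2, -1): sqrt(116) = 10.77033, (2, -1)->(6, -4): sqrt(25) = 5, (6, -4)->(7, 8): sqrt(145) = 12.041595, (7, 8)->(3, 5): sqrt(25) = 5, (3, 5)->(-8, -5): sqrt(221) = 14.866069
Sum = 47.677994
Perimeter = 47.678

47.678


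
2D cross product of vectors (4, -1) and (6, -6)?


u x v = u_x*v_y - u_y*v_x = 4*(-6) - (-1)*6
= (-24) - (-6) = -18

-18


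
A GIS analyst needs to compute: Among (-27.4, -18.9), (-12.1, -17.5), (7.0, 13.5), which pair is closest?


d(P0,P1) = 15.3639, d(P0,P2) = 47.2559, d(P1,P2) = 36.4117
Closest: P0 and P1

Closest pair: (-27.4, -18.9) and (-12.1, -17.5), distance = 15.3639


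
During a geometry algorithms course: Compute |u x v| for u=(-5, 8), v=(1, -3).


|u x v| = |(-5)*(-3) - 8*1|
= |15 - 8| = 7

7


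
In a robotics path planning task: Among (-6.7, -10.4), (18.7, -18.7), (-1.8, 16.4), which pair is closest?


d(P0,P1) = 26.7217, d(P0,P2) = 27.2443, d(P1,P2) = 40.648
Closest: P0 and P1

Closest pair: (-6.7, -10.4) and (18.7, -18.7), distance = 26.7217


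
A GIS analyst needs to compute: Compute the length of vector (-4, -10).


|u| = sqrt((-4)^2 + (-10)^2) = sqrt(116) = 10.7703

10.7703


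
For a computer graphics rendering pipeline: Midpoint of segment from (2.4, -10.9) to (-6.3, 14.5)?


M = ((2.4+(-6.3))/2, ((-10.9)+14.5)/2)
= (-1.95, 1.8)

(-1.95, 1.8)


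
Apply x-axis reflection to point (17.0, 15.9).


Reflection over x-axis: (x,y) -> (x,-y)
(17, 15.9) -> (17, -15.9)

(17, -15.9)


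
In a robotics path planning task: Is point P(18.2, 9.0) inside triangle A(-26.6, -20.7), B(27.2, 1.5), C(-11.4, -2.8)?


Cross products: AB x AP = 603.3, BC x BP = -328.2, CA x CP = 350.48
All same sign? no

No, outside


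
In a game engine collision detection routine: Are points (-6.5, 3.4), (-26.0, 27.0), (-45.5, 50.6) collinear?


Cross product: ((-26)-(-6.5))*(50.6-3.4) - (27-3.4)*((-45.5)-(-6.5))
= 0

Yes, collinear


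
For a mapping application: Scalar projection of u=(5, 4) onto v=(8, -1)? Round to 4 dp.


u.v = 36, |v| = sqrt(65) = 8.0623
Scalar projection = u.v / |v| = 36 / sqrt(65) = 4.4653

4.4653


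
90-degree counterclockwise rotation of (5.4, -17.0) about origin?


90° CCW: (x,y) -> (-y, x)
(5.4,-17) -> (17, 5.4)

(17, 5.4)


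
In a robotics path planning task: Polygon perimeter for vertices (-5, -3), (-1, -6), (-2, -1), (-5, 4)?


Sides: (-5, -3)->(-1, -6): sqrt(25) = 5, (-1, -6)->(-2, -1): sqrt(26) = 5.09902, (-2, -1)->(-5, 4): sqrt(34) = 5.830952, (-5, 4)->(-5, -3): sqrt(49) = 7
Sum = 22.929972
Perimeter = 22.93

22.93


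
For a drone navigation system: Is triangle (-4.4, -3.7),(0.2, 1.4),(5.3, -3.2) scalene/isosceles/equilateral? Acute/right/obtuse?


Side lengths squared: AB^2=47.17, BC^2=47.17, CA^2=94.34
Sorted: [47.17, 47.17, 94.34]
By sides: Isosceles, By angles: Right

Isosceles, Right


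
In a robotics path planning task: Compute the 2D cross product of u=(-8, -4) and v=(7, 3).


u x v = u_x*v_y - u_y*v_x = (-8)*3 - (-4)*7
= (-24) - (-28) = 4

4


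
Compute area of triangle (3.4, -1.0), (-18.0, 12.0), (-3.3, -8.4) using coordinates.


Area = |x_A(y_B-y_C) + x_B(y_C-y_A) + x_C(y_A-y_B)|/2
= |69.36 + 133.2 + 42.9|/2
= 245.46/2 = 122.73

122.73


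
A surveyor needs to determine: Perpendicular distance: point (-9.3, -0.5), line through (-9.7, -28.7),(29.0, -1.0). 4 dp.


|cross product| = 1080.26
|line direction| = sqrt(2264.98) = 47.5918
Distance = 1080.26/sqrt(2264.98) = 22.6984

22.6984


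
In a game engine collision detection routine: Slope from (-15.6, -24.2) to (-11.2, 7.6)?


slope = (y2-y1)/(x2-x1) = (7.6-(-24.2))/((-11.2)-(-15.6)) = 31.8/4.4 = 7.2273

7.2273


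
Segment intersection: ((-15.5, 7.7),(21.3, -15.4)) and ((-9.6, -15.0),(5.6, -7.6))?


Cross products: d1=388.7, d2=-234.74, d3=-699.07, d4=-75.63
d1*d2 < 0 and d3*d4 < 0? no

No, they don't intersect


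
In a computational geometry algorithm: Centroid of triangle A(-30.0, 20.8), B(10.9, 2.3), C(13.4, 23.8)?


Centroid = ((x_A+x_B+x_C)/3, (y_A+y_B+y_C)/3)
= (((-30)+10.9+13.4)/3, (20.8+2.3+23.8)/3)
= (-1.9, 15.6333)

(-1.9, 15.6333)


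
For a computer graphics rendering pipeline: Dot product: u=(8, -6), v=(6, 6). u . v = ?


u . v = u_x*v_x + u_y*v_y = 8*6 + (-6)*6
= 48 + (-36) = 12

12


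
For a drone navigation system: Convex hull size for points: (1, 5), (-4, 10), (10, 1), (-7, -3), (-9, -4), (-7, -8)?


Convex hull vertices (CCW): (-9, -4), (-7, -8), (10, 1), (-4, 10)
Count = 4

4


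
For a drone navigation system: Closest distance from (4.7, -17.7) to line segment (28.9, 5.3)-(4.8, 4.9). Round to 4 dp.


Project P onto AB: t = 1 (clamped to [0,1])
Closest point on segment: (4.8, 4.9)
Distance: 22.6002

22.6002


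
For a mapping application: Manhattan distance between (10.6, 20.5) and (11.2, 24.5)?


|10.6-11.2| + |20.5-24.5| = 0.6 + 4 = 4.6

4.6


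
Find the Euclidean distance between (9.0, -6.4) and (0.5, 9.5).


dx=-8.5, dy=15.9
d^2 = (-8.5)^2 + 15.9^2 = 325.06
d = sqrt(325.06) = 18.0294

18.0294


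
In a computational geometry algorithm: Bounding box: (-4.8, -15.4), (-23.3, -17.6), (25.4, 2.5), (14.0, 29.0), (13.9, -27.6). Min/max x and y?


x range: [-23.3, 25.4]
y range: [-27.6, 29]
Bounding box: (-23.3,-27.6) to (25.4,29)

(-23.3,-27.6) to (25.4,29)
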